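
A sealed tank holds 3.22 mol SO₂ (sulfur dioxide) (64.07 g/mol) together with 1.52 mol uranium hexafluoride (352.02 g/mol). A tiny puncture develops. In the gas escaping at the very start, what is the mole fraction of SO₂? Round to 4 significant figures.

0.8324

Effusion rate of each component ∝ n_i/√M_i (partial pressure × 1/√M).
So x_SO₂ in the escaping gas = (n_SO₂/√M_SO₂) / Σ(n_i/√M_i)
= (3.22/√64.07) / (3.22/√64.07 + 1.52/√352.02) = 0.4023/(0.4023 + 0.08101) = 0.8324.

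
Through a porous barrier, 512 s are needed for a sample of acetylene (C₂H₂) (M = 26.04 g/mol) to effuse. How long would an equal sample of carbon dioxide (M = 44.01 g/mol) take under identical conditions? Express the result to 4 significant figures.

665.6 s

Since effusion rate ∝ 1/√M, t_CO₂/t_C₂H₂ = √(M_CO₂/M_C₂H₂) = √(44.01/26.04) = √1.690 = 1.300.
So the time for CO₂ is 512 × 1.300 = 665.6 s.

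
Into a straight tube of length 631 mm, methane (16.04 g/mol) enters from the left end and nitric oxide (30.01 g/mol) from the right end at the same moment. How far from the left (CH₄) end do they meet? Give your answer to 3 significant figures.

Graham's law gives d_CH₄/d_NO = rate_CH₄/rate_NO = √(M_NO/M_CH₄) = √(30.01/16.04) = 1.368.
With d_CH₄ + d_NO = 631 mm, d_NO = 631/(1 + 1.368) = 266.5 mm.
d_CH₄ = 631 − 266.5 = 365 mm.

365 mm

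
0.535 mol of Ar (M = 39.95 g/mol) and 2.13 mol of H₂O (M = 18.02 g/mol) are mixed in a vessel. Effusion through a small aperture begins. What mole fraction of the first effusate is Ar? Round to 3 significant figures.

Rate_i ∝ x_i/√M_i (Graham's law weighted by mole fraction), so the effusate composition follows n_i/√M_i.
Mole fraction of Ar in the effusate = (n_Ar/√M_Ar) / (n_Ar/√M_Ar + n_H₂O/√M_H₂O)
= (0.535/√39.95) / (0.535/√39.95 + 2.13/√18.02) = 0.08464/(0.08464 + 0.5018) = 0.144.

0.144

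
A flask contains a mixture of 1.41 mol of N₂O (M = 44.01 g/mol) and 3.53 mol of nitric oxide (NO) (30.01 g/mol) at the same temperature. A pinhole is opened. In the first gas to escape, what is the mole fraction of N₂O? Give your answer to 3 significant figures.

Rate_i ∝ x_i/√M_i (Graham's law weighted by mole fraction), so the effusate composition follows n_i/√M_i.
Mole fraction of N₂O in the effusate = (n_N₂O/√M_N₂O) / (n_N₂O/√M_N₂O + n_NO/√M_NO)
= (1.41/√44.01) / (1.41/√44.01 + 3.53/√30.01) = 0.2125/(0.2125 + 0.6444) = 0.248.

0.248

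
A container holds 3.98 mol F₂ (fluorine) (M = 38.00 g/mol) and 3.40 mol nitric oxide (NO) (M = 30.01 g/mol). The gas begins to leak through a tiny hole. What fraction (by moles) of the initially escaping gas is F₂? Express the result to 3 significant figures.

Effusion rate of each component ∝ n_i/√M_i (partial pressure × 1/√M).
x_F₂(eff) = (n_F₂/√M_F₂) / (n_F₂/√M_F₂ + n_NO/√M_NO)
= (3.98/√38.00) / (3.98/√38.00 + 3.40/√30.01) = 0.6456/(0.6456 + 0.6206) = 0.510.

0.510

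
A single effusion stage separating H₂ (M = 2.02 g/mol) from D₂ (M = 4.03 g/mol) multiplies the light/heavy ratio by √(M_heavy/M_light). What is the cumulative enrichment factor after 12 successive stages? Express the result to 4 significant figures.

63.06

Overall factor = α^12 with α = √(4.03/2.02), i.e. (4.03/2.02)^(12/2).
= 1.99505^6 = 63.06.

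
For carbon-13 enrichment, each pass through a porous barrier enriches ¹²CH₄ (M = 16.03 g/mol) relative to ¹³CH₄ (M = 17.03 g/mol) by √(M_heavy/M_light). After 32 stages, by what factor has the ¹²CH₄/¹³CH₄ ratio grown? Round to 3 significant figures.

2.63

Overall factor = α^32 with α = √(17.03/16.03), i.e. (17.03/16.03)^(32/2).
= 1.06238^16 = 2.63.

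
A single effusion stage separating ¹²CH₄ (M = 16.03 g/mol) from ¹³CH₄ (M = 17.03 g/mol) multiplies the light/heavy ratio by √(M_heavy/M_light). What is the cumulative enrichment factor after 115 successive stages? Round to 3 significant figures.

After 115 stages the ratio has grown by (√(17.03/16.03))^115 = (17.03/16.03)^(115/2).
= 1.06238^(115/2) = 32.4.

32.4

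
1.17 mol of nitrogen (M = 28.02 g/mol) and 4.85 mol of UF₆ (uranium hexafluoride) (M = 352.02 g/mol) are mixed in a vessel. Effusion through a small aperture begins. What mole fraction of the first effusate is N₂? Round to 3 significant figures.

0.461

Effusion rate of each component ∝ n_i/√M_i (partial pressure × 1/√M).
x_N₂(eff) = (n_N₂/√M_N₂) / (n_N₂/√M_N₂ + n_UF₆/√M_UF₆)
= (1.17/√28.02) / (1.17/√28.02 + 4.85/√352.02) = 0.2210/(0.2210 + 0.2585) = 0.461.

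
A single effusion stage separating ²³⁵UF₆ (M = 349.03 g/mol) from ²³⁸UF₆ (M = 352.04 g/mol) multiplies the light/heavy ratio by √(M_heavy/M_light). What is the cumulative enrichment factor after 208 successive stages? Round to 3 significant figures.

After 208 stages the ratio has grown by (√(352.04/349.03))^208 = (352.04/349.03)^(208/2).
= 1.00862^104 = 2.44.

2.44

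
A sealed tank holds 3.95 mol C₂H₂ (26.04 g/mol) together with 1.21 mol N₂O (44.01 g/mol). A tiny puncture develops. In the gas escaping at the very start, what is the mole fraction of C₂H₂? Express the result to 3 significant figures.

The effusion rate of species i is ∝ p_i/√M_i ∝ n_i/√M_i.
So x_C₂H₂ in the escaping gas = (n_C₂H₂/√M_C₂H₂) / Σ(n_i/√M_i)
= (3.95/√26.04) / (3.95/√26.04 + 1.21/√44.01) = 0.7741/(0.7741 + 0.1824) = 0.809.

0.809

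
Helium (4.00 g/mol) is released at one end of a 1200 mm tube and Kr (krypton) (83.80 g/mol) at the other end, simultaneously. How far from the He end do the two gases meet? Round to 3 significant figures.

Distances travelled in equal time are proportional to diffusion rates, so d_He/d_Kr = √(M_Kr/M_He) = √(83.80/4.00) = 4.577.
With d_He + d_Kr = 1200 mm, d_Kr = 1200/(1 + 4.577) = 215.2 mm.
d_He = 1200 − 215.2 = 985 mm.

985 mm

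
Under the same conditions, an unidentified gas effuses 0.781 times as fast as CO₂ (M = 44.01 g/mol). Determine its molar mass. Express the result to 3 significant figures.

By Graham's law, rate_X/rate_CO₂ = √(M_CO₂/M_X).
0.781 = √(44.01/M_X)
M_X = 44.01 / 0.781² = 44.01 / 0.6100 = 72.2 g/mol

72.2 g/mol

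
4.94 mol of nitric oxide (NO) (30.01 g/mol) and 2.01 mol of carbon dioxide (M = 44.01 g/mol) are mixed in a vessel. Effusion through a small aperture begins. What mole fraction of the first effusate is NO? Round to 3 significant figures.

0.749

Effusion rate of each component ∝ n_i/√M_i (partial pressure × 1/√M).
x_NO(eff) = (n_NO/√M_NO) / (n_NO/√M_NO + n_CO₂/√M_CO₂)
= (4.94/√30.01) / (4.94/√30.01 + 2.01/√44.01) = 0.9018/(0.9018 + 0.3030) = 0.749.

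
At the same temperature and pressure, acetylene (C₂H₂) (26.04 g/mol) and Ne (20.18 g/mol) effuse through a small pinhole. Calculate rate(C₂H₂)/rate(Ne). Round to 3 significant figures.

Since effusion rate ∝ 1/√M, rate_C₂H₂/rate_Ne = √(M_Ne/M_C₂H₂) = √(20.18/26.04) = √0.7750 = 0.880.

0.880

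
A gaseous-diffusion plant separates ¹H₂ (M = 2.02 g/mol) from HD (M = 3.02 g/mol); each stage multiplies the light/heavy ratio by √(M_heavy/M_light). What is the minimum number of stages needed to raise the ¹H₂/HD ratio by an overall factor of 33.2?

Per stage α = (3.02/2.02)^(1/2) = 1.49505^0.5, giving ln α = 0.2011.
Need α^N ≥ 33.2 ⇒ N ≥ ln(33.2) / ln α = 3.503 / 0.2011 = 17.42.
So at least 18 stages are needed.

18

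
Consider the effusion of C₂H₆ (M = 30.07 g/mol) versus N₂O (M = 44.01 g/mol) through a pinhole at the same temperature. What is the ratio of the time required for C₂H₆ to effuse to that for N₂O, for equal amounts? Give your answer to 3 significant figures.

Using Graham's law: t_C₂H₆/t_N₂O = √(M_C₂H₆/M_N₂O) = √(30.07/44.01) = √0.6833 = 0.827.

0.827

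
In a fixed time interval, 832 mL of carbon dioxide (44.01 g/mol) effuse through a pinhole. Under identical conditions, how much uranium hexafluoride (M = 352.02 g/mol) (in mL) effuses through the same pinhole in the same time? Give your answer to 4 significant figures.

Graham's law gives rate_UF₆/rate_CO₂ = √(M_CO₂/M_UF₆) = √(44.01/352.02) = √0.1250 = 0.3536.
So the volume for UF₆ is 832 × 0.3536 = 294.2 mL.

294.2 mL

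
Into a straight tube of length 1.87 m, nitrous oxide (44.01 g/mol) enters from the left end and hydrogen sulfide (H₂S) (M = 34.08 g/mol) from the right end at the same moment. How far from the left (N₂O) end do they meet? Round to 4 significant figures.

0.8753 m

The fronts meet when d_N₂O + d_H₂S = L with d_N₂O/d_H₂S = √(M_H₂S/M_N₂O) (Graham's law). Here √(M_H₂S/M_N₂O) = √(34.08/44.01) = 0.8800.
With d_N₂O + d_H₂S = 1.87 m, d_H₂S = 1.87/(1 + 0.8800) = 0.9947 m.
d_N₂O = 1.87 − 0.9947 = 0.8753 m.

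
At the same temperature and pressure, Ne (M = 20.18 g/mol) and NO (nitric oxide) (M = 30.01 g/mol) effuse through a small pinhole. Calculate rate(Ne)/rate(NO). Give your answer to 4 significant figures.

Since effusion rate ∝ 1/√M, rate_Ne/rate_NO = √(M_NO/M_Ne) = √(30.01/20.18) = √1.487 = 1.219.

1.219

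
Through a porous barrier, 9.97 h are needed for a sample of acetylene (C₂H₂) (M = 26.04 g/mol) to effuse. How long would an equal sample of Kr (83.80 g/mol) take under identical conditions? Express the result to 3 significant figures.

17.9 h

By Graham's law, t_Kr/t_C₂H₂ = √(M_Kr/M_C₂H₂) = √(83.80/26.04) = √3.218 = 1.794.
So the time for Kr is 9.97 × 1.794 = 17.9 h.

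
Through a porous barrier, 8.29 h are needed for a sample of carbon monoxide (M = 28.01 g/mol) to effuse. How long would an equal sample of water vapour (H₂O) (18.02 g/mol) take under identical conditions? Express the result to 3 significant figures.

Using Graham's law: t_H₂O/t_CO = √(M_H₂O/M_CO) = √(18.02/28.01) = √0.6433 = 0.8021.
So the time for H₂O is 8.29 × 0.8021 = 6.65 h.

6.65 h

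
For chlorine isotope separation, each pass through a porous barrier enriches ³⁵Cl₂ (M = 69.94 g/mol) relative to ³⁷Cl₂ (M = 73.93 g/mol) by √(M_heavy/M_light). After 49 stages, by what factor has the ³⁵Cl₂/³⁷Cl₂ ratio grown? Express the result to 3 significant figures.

3.89

Overall factor = α^49 with α = √(73.93/69.94), i.e. (73.93/69.94)^(49/2).
= 1.05705^(49/2) = 3.89.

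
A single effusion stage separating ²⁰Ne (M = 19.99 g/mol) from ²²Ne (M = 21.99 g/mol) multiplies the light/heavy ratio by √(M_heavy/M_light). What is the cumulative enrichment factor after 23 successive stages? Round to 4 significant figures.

Each stage multiplies the ratio by α = √(21.99/19.99), so after 23 stages the overall factor is α^23 = (21.99/19.99)^(23/2).
= 1.10005^(23/2) = 2.994.

2.994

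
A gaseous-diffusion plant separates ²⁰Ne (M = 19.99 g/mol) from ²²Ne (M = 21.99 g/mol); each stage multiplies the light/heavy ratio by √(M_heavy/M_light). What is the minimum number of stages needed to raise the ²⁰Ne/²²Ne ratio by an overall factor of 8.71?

Per stage α = (21.99/19.99)^(1/2) = 1.10005^0.5, giving ln α = 0.04768.
Need α^N ≥ 8.71 ⇒ N ≥ ln(8.71) / ln α = 2.164 / 0.04768 = 45.40.
Rounding up, N = 46 stages.

46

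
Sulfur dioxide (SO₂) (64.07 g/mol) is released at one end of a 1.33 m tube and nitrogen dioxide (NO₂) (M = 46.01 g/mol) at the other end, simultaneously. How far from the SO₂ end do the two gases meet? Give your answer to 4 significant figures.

0.6101 m

Graham's law gives d_SO₂/d_NO₂ = rate_SO₂/rate_NO₂ = √(M_NO₂/M_SO₂) = √(46.01/64.07) = 0.8474.
With d_SO₂ + d_NO₂ = 1.33 m, d_NO₂ = 1.33/(1 + 0.8474) = 0.7199 m.
d_SO₂ = 1.33 − 0.7199 = 0.6101 m.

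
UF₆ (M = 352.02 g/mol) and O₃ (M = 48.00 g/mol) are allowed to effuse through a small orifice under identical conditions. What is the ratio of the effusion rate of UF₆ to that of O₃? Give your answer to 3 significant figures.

0.369

Graham's law gives rate_UF₆/rate_O₃ = √(M_O₃/M_UF₆) = √(48.00/352.02) = √0.1364 = 0.369.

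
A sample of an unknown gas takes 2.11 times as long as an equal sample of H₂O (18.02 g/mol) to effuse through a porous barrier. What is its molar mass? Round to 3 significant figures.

From Graham's law, t_X/t_H₂O = √(M_X/M_H₂O).
2.11 = √(M_X/18.02)
M_X = 18.02 × 2.11² = 18.02 × 4.452 = 80.2 g/mol

80.2 g/mol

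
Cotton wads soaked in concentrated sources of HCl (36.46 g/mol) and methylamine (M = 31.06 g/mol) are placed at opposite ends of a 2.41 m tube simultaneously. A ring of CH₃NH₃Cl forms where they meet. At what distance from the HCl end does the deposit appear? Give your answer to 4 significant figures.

1.157 m

In equal time, each gas travels a distance ∝ its rate ∝ 1/√M, so d_HCl/d_CH₃NH₂ = √(M_CH₃NH₂/M_HCl) = √(31.06/36.46) = 0.9230.
With d_HCl + d_CH₃NH₂ = 2.41 m, d_CH₃NH₂ = 2.41/(1 + 0.9230) = 1.253 m.
d_HCl = 2.41 − 1.253 = 1.157 m.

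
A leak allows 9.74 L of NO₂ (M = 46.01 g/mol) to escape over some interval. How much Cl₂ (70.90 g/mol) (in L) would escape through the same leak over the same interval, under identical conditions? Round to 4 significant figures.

Since effusion rate ∝ 1/√M, rate_Cl₂/rate_NO₂ = √(M_NO₂/M_Cl₂) = √(46.01/70.90) = √0.6489 = 0.8056.
So the volume for Cl₂ is 9.74 × 0.8056 = 7.846 L.

7.846 L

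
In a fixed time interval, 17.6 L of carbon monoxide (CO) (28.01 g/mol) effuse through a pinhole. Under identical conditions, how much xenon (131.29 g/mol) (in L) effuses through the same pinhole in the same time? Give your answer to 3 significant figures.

Graham's law gives rate_Xe/rate_CO = √(M_CO/M_Xe) = √(28.01/131.29) = √0.2133 = 0.4619.
So the volume for Xe is 17.6 × 0.4619 = 8.13 L.

8.13 L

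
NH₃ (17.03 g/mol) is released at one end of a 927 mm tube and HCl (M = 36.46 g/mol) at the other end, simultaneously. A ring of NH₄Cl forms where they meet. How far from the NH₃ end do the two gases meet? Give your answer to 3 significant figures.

551 mm

The fronts meet when d_NH₃ + d_HCl = L with d_NH₃/d_HCl = √(M_HCl/M_NH₃) (Graham's law). Here √(M_HCl/M_NH₃) = √(36.46/17.03) = 1.463.
With d_NH₃ + d_HCl = 927 mm, d_HCl = 927/(1 + 1.463) = 376.3 mm.
d_NH₃ = 927 − 376.3 = 551 mm.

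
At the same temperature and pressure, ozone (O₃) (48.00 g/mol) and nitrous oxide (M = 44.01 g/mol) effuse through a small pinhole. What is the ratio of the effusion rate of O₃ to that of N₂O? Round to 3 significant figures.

By Graham's law, rate_O₃/rate_N₂O = √(M_N₂O/M_O₃) = √(44.01/48.00) = √0.9169 = 0.958.

0.958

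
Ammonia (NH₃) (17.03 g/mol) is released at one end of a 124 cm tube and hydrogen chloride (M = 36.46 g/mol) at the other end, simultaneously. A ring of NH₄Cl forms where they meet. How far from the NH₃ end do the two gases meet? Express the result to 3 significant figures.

The fronts meet when d_NH₃ + d_HCl = L with d_NH₃/d_HCl = √(M_HCl/M_NH₃) (Graham's law). Here √(M_HCl/M_NH₃) = √(36.46/17.03) = 1.463.
With d_NH₃ + d_HCl = 124 cm, d_HCl = 124/(1 + 1.463) = 50.34 cm.
d_NH₃ = 124 − 50.34 = 73.7 cm.

73.7 cm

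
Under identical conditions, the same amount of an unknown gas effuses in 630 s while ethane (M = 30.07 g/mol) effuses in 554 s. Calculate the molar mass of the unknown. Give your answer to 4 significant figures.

38.89 g/mol

From Graham's law, t_X/t_C₂H₆ = √(M_X/M_C₂H₆).
630/554 = 1.137 = √(M_X/30.07)
M_X = 30.07 × 1.137² = 30.07 × 1.293 = 38.89 g/mol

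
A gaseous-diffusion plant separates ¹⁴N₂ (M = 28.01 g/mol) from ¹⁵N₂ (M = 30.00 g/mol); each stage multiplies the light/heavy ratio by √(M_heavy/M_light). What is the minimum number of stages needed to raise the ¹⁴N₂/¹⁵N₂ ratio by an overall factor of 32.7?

With α = √(30.00/28.01) per stage, ln α = ½ ln(1.07105) = 0.03432.
Need α^N ≥ 32.7 ⇒ N ≥ ln(32.7) / ln α = 3.487 / 0.03432 = 101.62.
Minimum whole number of stages: N = 102.

102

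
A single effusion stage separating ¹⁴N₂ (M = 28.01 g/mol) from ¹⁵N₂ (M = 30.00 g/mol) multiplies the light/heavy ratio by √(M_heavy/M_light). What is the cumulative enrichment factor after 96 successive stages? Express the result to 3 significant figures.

27.0

Each stage multiplies the ratio by α = √(30.00/28.01), so after 96 stages the overall factor is α^96 = (30.00/28.01)^(96/2).
= 1.07105^48 = 27.0.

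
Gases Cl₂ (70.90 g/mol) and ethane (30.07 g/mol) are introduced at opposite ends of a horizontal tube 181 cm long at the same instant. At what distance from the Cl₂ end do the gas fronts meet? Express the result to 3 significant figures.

Distances travelled in equal time are proportional to diffusion rates, so d_Cl₂/d_C₂H₆ = √(M_C₂H₆/M_Cl₂) = √(30.07/70.90) = 0.6512.
With d_Cl₂ + d_C₂H₆ = 181 cm, d_C₂H₆ = 181/(1 + 0.6512) = 109.6 cm.
d_Cl₂ = 181 − 109.6 = 71.4 cm.

71.4 cm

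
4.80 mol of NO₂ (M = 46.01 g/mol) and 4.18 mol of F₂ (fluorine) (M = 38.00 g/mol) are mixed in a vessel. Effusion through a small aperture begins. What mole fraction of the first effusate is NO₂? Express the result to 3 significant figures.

0.511

Rate_i ∝ x_i/√M_i (Graham's law weighted by mole fraction), so the effusate composition follows n_i/√M_i.
Mole fraction of NO₂ in the effusate = (n_NO₂/√M_NO₂) / (n_NO₂/√M_NO₂ + n_F₂/√M_F₂)
= (4.80/√46.01) / (4.80/√46.01 + 4.18/√38.00) = 0.7076/(0.7076 + 0.6781) = 0.511.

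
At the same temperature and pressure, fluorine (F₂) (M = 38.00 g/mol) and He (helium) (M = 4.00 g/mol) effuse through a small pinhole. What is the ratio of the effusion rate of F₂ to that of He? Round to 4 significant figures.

Graham's law gives rate_F₂/rate_He = √(M_He/M_F₂) = √(4.00/38.00) = √0.1053 = 0.3244.

0.3244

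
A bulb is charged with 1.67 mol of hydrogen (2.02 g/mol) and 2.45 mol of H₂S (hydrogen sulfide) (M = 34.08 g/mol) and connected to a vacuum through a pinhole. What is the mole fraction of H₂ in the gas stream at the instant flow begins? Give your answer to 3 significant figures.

The effusion rate of species i is ∝ p_i/√M_i ∝ n_i/√M_i.
Mole fraction of H₂ in the effusate = (n_H₂/√M_H₂) / (n_H₂/√M_H₂ + n_H₂S/√M_H₂S)
= (1.67/√2.02) / (1.67/√2.02 + 2.45/√34.08) = 1.175/(1.175 + 0.4197) = 0.737.

0.737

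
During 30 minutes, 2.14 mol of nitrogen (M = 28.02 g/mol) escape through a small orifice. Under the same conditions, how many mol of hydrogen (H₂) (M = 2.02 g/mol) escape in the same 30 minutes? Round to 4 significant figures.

7.970 mol

Graham's law gives rate_H₂/rate_N₂ = √(M_N₂/M_H₂) = √(28.02/2.02) = √13.87 = 3.724.
So the amount for H₂ is 2.14 × 3.724 = 7.970 mol.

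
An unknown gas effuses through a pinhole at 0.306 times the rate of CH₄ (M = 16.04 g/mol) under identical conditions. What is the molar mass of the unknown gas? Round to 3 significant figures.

Using Graham's law: rate_X/rate_CH₄ = √(M_CH₄/M_X).
0.306 = √(16.04/M_X)
M_X = 16.04 / 0.306² = 16.04 / 0.09364 = 171 g/mol

171 g/mol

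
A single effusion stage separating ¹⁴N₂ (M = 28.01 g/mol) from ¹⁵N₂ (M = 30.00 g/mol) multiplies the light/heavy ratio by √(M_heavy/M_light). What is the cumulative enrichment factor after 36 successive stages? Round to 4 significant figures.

After 36 stages the ratio has grown by (√(30.00/28.01))^36 = (30.00/28.01)^(36/2).
= 1.07105^18 = 3.440.

3.440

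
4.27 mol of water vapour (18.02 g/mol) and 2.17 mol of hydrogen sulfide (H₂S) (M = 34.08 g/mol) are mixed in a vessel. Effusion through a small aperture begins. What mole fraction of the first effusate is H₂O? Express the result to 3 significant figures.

The effusion rate of species i is ∝ p_i/√M_i ∝ n_i/√M_i.
So x_H₂O in the escaping gas = (n_H₂O/√M_H₂O) / Σ(n_i/√M_i)
= (4.27/√18.02) / (4.27/√18.02 + 2.17/√34.08) = 1.006/(1.006 + 0.3717) = 0.730.

0.730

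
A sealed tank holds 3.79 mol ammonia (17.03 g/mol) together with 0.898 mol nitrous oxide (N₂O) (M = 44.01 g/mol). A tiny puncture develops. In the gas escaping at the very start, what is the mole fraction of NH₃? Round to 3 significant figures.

0.872

Effusion rate of each component ∝ n_i/√M_i (partial pressure × 1/√M).
x_NH₃(eff) = (n_NH₃/√M_NH₃) / (n_NH₃/√M_NH₃ + n_N₂O/√M_N₂O)
= (3.79/√17.03) / (3.79/√17.03 + 0.898/√44.01) = 0.9184/(0.9184 + 0.1354) = 0.872.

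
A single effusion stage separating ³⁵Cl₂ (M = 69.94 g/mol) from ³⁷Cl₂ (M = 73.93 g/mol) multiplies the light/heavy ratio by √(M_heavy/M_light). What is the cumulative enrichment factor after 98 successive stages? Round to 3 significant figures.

15.2

After 98 stages the ratio has grown by (√(73.93/69.94))^98 = (73.93/69.94)^(98/2).
= 1.05705^49 = 15.2.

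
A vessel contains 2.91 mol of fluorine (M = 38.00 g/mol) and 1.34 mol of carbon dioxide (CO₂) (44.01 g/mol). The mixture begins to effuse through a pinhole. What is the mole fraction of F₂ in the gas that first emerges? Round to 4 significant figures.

The effusion rate of species i is ∝ p_i/√M_i ∝ n_i/√M_i.
So x_F₂ in the escaping gas = (n_F₂/√M_F₂) / Σ(n_i/√M_i)
= (2.91/√38.00) / (2.91/√38.00 + 1.34/√44.01) = 0.4721/(0.4721 + 0.2020) = 0.7003.

0.7003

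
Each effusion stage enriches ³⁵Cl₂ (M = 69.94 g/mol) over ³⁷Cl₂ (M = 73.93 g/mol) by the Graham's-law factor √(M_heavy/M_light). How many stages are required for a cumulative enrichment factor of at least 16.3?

101

Per stage α = (73.93/69.94)^(1/2) = 1.05705^0.5, giving ln α = 0.02774.
Need α^N ≥ 16.3 ⇒ N ≥ ln(16.3) / ln α = 2.791 / 0.02774 = 100.62.
So at least 101 stages are needed.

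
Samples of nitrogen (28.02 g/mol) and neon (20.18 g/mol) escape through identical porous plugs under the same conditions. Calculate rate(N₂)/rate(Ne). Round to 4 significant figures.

0.8486

Using Graham's law: rate_N₂/rate_Ne = √(M_Ne/M_N₂) = √(20.18/28.02) = √0.7202 = 0.8486.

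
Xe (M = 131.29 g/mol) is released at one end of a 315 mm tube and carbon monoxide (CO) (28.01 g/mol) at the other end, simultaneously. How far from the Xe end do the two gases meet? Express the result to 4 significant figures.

99.53 mm

Graham's law gives d_Xe/d_CO = rate_Xe/rate_CO = √(M_CO/M_Xe) = √(28.01/131.29) = 0.4619.
With d_Xe + d_CO = 315 mm, d_CO = 315/(1 + 0.4619) = 215.5 mm.
d_Xe = 315 − 215.5 = 99.53 mm.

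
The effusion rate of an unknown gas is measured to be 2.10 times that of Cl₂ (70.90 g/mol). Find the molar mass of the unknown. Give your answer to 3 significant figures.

16.1 g/mol

By Graham's law, rate_X/rate_Cl₂ = √(M_Cl₂/M_X).
2.10 = √(70.90/M_X)
M_X = 70.90 / 2.10² = 70.90 / 4.410 = 16.1 g/mol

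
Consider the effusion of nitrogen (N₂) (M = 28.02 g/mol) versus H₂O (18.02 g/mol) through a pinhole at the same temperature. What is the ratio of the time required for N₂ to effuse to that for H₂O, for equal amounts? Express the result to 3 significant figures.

1.25

From Graham's law, t_N₂/t_H₂O = √(M_N₂/M_H₂O) = √(28.02/18.02) = √1.555 = 1.25.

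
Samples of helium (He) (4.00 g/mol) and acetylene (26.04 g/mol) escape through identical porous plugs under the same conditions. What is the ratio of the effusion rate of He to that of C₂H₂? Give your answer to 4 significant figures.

Graham's law gives rate_He/rate_C₂H₂ = √(M_C₂H₂/M_He) = √(26.04/4.00) = √6.510 = 2.551.

2.551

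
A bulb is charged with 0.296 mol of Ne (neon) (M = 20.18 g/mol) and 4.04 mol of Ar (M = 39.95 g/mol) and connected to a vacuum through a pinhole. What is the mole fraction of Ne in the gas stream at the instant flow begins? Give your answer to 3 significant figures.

0.0935

Rate_i ∝ x_i/√M_i (Graham's law weighted by mole fraction), so the effusate composition follows n_i/√M_i.
So x_Ne in the escaping gas = (n_Ne/√M_Ne) / Σ(n_i/√M_i)
= (0.296/√20.18) / (0.296/√20.18 + 4.04/√39.95) = 0.06589/(0.06589 + 0.6392) = 0.0935.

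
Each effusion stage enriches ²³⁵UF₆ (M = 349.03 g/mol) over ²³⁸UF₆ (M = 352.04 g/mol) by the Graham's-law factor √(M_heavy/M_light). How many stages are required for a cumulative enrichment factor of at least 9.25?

519

With α = √(352.04/349.03) per stage, ln α = ½ ln(1.00862) = 0.004293.
Need α^N ≥ 9.25 ⇒ N ≥ ln(9.25) / ln α = 2.225 / 0.004293 = 518.14.
So at least 519 stages are needed.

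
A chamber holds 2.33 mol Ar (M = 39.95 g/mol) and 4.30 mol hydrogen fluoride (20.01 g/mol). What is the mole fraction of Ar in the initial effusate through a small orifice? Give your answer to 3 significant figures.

The effusion rate of species i is ∝ p_i/√M_i ∝ n_i/√M_i.
So x_Ar in the escaping gas = (n_Ar/√M_Ar) / Σ(n_i/√M_i)
= (2.33/√39.95) / (2.33/√39.95 + 4.30/√20.01) = 0.3686/(0.3686 + 0.9613) = 0.277.

0.277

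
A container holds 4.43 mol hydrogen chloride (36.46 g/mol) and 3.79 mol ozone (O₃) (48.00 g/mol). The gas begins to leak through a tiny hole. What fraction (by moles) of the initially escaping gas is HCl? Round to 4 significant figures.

0.5729

Each component's effusion rate ∝ (its partial pressure)·(1/√M) ∝ n_i/√M_i.
x_HCl(eff) = (n_HCl/√M_HCl) / (n_HCl/√M_HCl + n_O₃/√M_O₃)
= (4.43/√36.46) / (4.43/√36.46 + 3.79/√48.00) = 0.7337/(0.7337 + 0.5470) = 0.5729.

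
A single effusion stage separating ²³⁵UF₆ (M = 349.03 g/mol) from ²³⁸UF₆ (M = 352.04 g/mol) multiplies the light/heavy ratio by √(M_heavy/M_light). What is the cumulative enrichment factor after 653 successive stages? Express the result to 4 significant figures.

16.50

Overall factor = α^653 with α = √(352.04/349.03), i.e. (352.04/349.03)^(653/2).
= 1.00862^(653/2) = 16.50.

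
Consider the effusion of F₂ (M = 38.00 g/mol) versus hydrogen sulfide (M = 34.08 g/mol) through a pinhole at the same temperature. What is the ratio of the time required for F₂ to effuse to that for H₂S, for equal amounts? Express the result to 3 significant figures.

From Graham's law, t_F₂/t_H₂S = √(M_F₂/M_H₂S) = √(38.00/34.08) = √1.115 = 1.06.

1.06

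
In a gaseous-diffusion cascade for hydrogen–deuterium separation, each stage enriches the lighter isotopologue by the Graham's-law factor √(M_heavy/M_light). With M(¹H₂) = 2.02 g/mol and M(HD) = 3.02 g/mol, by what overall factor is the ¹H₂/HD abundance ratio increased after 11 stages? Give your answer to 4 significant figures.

After 11 stages the ratio has grown by (√(3.02/2.02))^11 = (3.02/2.02)^(11/2).
= 1.49505^(11/2) = 9.133.

9.133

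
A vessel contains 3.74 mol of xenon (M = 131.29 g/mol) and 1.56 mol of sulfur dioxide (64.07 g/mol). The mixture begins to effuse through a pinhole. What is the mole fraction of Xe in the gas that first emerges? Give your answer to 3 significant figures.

0.626

Effusion rate of each component ∝ n_i/√M_i (partial pressure × 1/√M).
x_Xe(eff) = (n_Xe/√M_Xe) / (n_Xe/√M_Xe + n_SO₂/√M_SO₂)
= (3.74/√131.29) / (3.74/√131.29 + 1.56/√64.07) = 0.3264/(0.3264 + 0.1949) = 0.626.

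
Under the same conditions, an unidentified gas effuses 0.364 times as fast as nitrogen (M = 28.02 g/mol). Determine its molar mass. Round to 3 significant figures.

211 g/mol

Graham's law gives rate_X/rate_N₂ = √(M_N₂/M_X).
0.364 = √(28.02/M_X)
M_X = 28.02 / 0.364² = 28.02 / 0.1325 = 211 g/mol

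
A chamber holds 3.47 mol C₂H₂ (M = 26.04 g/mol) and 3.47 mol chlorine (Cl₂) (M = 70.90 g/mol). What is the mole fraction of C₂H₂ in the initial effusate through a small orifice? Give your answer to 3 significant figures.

0.623

Rate_i ∝ x_i/√M_i (Graham's law weighted by mole fraction), so the effusate composition follows n_i/√M_i.
x_C₂H₂(eff) = (n_C₂H₂/√M_C₂H₂) / (n_C₂H₂/√M_C₂H₂ + n_Cl₂/√M_Cl₂)
= (3.47/√26.04) / (3.47/√26.04 + 3.47/√70.90) = 0.6800/(0.6800 + 0.4121) = 0.623.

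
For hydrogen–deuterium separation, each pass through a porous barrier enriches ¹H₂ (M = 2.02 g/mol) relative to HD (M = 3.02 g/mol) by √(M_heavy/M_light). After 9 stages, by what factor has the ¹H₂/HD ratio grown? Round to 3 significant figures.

After 9 stages the ratio has grown by (√(3.02/2.02))^9 = (3.02/2.02)^(9/2).
= 1.49505^(9/2) = 6.11.

6.11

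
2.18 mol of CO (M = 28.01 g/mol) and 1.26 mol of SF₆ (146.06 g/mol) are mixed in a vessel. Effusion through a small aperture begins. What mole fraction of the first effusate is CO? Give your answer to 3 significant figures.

0.798

The effusion rate of species i is ∝ p_i/√M_i ∝ n_i/√M_i.
So x_CO in the escaping gas = (n_CO/√M_CO) / Σ(n_i/√M_i)
= (2.18/√28.01) / (2.18/√28.01 + 1.26/√146.06) = 0.4119/(0.4119 + 0.1043) = 0.798.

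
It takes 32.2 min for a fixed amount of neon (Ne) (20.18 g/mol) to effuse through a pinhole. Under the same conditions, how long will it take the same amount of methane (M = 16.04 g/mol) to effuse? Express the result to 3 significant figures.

28.7 min

From Graham's law, t_CH₄/t_Ne = √(M_CH₄/M_Ne) = √(16.04/20.18) = √0.7948 = 0.8915.
So the time for CH₄ is 32.2 × 0.8915 = 28.7 min.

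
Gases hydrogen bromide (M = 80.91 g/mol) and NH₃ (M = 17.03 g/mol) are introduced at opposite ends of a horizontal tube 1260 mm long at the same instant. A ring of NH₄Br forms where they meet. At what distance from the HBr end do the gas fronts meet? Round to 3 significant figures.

396 mm

In equal time, each gas travels a distance ∝ its rate ∝ 1/√M, so d_HBr/d_NH₃ = √(M_NH₃/M_HBr) = √(17.03/80.91) = 0.4588.
With d_HBr + d_NH₃ = 1260 mm, d_NH₃ = 1260/(1 + 0.4588) = 863.7 mm.
d_HBr = 1260 − 863.7 = 396 mm.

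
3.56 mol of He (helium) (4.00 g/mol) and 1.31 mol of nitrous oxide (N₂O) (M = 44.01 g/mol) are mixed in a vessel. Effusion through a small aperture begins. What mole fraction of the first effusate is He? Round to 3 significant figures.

The effusion rate of species i is ∝ p_i/√M_i ∝ n_i/√M_i.
Mole fraction of He in the effusate = (n_He/√M_He) / (n_He/√M_He + n_N₂O/√M_N₂O)
= (3.56/√4.00) / (3.56/√4.00 + 1.31/√44.01) = 1.780/(1.780 + 0.1975) = 0.900.

0.900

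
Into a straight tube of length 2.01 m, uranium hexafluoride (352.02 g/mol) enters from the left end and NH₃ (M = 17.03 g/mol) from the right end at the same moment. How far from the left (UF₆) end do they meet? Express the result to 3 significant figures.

Distances travelled in equal time are proportional to diffusion rates, so d_UF₆/d_NH₃ = √(M_NH₃/M_UF₆) = √(17.03/352.02) = 0.2199.
With d_UF₆ + d_NH₃ = 2.01 m, d_NH₃ = 2.01/(1 + 0.2199) = 1.648 m.
d_UF₆ = 2.01 − 1.648 = 0.362 m.

0.362 m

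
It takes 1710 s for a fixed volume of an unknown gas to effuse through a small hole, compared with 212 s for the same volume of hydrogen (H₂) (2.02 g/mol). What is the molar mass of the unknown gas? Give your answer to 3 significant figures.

By Graham's law, t_X/t_H₂ = √(M_X/M_H₂).
1710/212 = 8.066 = √(M_X/2.02)
M_X = 2.02 × 8.066² = 2.02 × 65.06 = 131 g/mol

131 g/mol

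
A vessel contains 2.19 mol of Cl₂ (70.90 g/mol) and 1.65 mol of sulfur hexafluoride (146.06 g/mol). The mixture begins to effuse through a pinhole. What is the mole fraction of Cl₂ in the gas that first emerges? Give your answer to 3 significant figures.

0.656

The effusion rate of species i is ∝ p_i/√M_i ∝ n_i/√M_i.
Mole fraction of Cl₂ in the effusate = (n_Cl₂/√M_Cl₂) / (n_Cl₂/√M_Cl₂ + n_SF₆/√M_SF₆)
= (2.19/√70.90) / (2.19/√70.90 + 1.65/√146.06) = 0.2601/(0.2601 + 0.1365) = 0.656.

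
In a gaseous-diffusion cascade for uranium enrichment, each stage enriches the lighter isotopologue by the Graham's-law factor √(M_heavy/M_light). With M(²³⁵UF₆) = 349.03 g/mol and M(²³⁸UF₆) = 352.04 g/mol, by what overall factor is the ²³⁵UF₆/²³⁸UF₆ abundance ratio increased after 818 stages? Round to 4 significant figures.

33.52

After 818 stages the ratio has grown by (√(352.04/349.03))^818 = (352.04/349.03)^(818/2).
= 1.00862^409 = 33.52.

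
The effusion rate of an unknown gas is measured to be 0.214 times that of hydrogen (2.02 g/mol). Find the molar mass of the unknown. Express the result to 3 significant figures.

From Graham's law, rate_X/rate_H₂ = √(M_H₂/M_X).
0.214 = √(2.02/M_X)
M_X = 2.02 / 0.214² = 2.02 / 0.04580 = 44.1 g/mol

44.1 g/mol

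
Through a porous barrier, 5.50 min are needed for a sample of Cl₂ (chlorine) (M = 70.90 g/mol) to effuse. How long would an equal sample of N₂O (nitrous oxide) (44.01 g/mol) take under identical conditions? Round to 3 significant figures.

4.33 min

Using Graham's law: t_N₂O/t_Cl₂ = √(M_N₂O/M_Cl₂) = √(44.01/70.90) = √0.6207 = 0.7879.
So the time for N₂O is 5.50 × 0.7879 = 4.33 min.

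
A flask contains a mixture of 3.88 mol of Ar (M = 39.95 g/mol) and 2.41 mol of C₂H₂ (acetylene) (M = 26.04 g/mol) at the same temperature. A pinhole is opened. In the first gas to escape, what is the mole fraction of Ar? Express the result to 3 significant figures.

0.565

Rate_i ∝ x_i/√M_i (Graham's law weighted by mole fraction), so the effusate composition follows n_i/√M_i.
x_Ar(eff) = (n_Ar/√M_Ar) / (n_Ar/√M_Ar + n_C₂H₂/√M_C₂H₂)
= (3.88/√39.95) / (3.88/√39.95 + 2.41/√26.04) = 0.6139/(0.6139 + 0.4723) = 0.565.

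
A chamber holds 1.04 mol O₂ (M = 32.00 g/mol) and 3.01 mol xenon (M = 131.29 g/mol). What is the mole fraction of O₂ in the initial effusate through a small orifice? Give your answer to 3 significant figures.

Effusion rate of each component ∝ n_i/√M_i (partial pressure × 1/√M).
So x_O₂ in the escaping gas = (n_O₂/√M_O₂) / Σ(n_i/√M_i)
= (1.04/√32.00) / (1.04/√32.00 + 3.01/√131.29) = 0.1838/(0.1838 + 0.2627) = 0.412.

0.412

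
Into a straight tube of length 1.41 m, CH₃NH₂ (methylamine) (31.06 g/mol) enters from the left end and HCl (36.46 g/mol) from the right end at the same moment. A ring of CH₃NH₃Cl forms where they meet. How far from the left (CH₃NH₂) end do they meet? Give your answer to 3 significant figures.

0.733 m

Graham's law gives d_CH₃NH₂/d_HCl = rate_CH₃NH₂/rate_HCl = √(M_HCl/M_CH₃NH₂) = √(36.46/31.06) = 1.083.
With d_CH₃NH₂ + d_HCl = 1.41 m, d_HCl = 1.41/(1 + 1.083) = 0.6768 m.
d_CH₃NH₂ = 1.41 − 0.6768 = 0.733 m.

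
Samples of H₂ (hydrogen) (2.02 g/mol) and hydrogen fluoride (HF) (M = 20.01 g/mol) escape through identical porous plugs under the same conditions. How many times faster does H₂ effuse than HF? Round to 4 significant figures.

3.147

Using Graham's law: rate_H₂/rate_HF = √(M_HF/M_H₂) = √(20.01/2.02) = √9.906 = 3.147.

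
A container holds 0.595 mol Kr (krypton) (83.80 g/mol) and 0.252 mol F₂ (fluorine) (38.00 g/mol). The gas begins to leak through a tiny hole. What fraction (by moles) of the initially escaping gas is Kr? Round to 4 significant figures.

0.6139

Effusion rate of each component ∝ n_i/√M_i (partial pressure × 1/√M).
So x_Kr in the escaping gas = (n_Kr/√M_Kr) / Σ(n_i/√M_i)
= (0.595/√83.80) / (0.595/√83.80 + 0.252/√38.00) = 0.06500/(0.06500 + 0.04088) = 0.6139.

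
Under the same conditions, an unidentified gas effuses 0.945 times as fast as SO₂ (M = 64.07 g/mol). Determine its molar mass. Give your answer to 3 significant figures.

71.7 g/mol

Since effusion rate ∝ 1/√M, rate_X/rate_SO₂ = √(M_SO₂/M_X).
0.945 = √(64.07/M_X)
M_X = 64.07 / 0.945² = 64.07 / 0.8930 = 71.7 g/mol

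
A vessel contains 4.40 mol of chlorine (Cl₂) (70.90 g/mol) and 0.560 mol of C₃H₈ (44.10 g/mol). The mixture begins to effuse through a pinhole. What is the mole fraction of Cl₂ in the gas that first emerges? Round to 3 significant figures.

0.861

Rate_i ∝ x_i/√M_i (Graham's law weighted by mole fraction), so the effusate composition follows n_i/√M_i.
x_Cl₂(eff) = (n_Cl₂/√M_Cl₂) / (n_Cl₂/√M_Cl₂ + n_C₃H₈/√M_C₃H₈)
= (4.40/√70.90) / (4.40/√70.90 + 0.560/√44.10) = 0.5226/(0.5226 + 0.08433) = 0.861.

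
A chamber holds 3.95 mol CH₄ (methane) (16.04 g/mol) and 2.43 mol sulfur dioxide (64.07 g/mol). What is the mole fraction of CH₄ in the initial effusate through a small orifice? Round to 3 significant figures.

Effusion rate of each component ∝ n_i/√M_i (partial pressure × 1/√M).
So x_CH₄ in the escaping gas = (n_CH₄/√M_CH₄) / Σ(n_i/√M_i)
= (3.95/√16.04) / (3.95/√16.04 + 2.43/√64.07) = 0.9863/(0.9863 + 0.3036) = 0.765.

0.765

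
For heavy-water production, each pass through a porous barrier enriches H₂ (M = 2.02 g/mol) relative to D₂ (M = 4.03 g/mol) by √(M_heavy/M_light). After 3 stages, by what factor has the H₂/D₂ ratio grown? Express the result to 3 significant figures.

The single-stage factor is √(M_heavy/M_light), so 3 stages give [√(4.03/2.02)]^3 = (4.03/2.02)^(3/2).
= 1.99505^(3/2) = 2.82.

2.82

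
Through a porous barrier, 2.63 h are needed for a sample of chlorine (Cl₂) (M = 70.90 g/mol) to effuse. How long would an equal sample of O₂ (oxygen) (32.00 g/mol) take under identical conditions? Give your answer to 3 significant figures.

1.77 h

From Graham's law, t_O₂/t_Cl₂ = √(M_O₂/M_Cl₂) = √(32.00/70.90) = √0.4513 = 0.6718.
So the time for O₂ is 2.63 × 0.6718 = 1.77 h.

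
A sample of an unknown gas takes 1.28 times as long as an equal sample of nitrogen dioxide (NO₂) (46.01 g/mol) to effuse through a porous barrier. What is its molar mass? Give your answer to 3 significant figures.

Since effusion rate ∝ 1/√M, t_X/t_NO₂ = √(M_X/M_NO₂).
1.28 = √(M_X/46.01)
M_X = 46.01 × 1.28² = 46.01 × 1.638 = 75.4 g/mol

75.4 g/mol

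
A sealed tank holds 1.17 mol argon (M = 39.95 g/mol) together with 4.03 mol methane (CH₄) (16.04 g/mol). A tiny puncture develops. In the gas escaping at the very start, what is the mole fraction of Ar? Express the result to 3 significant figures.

Each component's effusion rate ∝ (its partial pressure)·(1/√M) ∝ n_i/√M_i.
Mole fraction of Ar in the effusate = (n_Ar/√M_Ar) / (n_Ar/√M_Ar + n_CH₄/√M_CH₄)
= (1.17/√39.95) / (1.17/√39.95 + 4.03/√16.04) = 0.1851/(0.1851 + 1.006) = 0.155.

0.155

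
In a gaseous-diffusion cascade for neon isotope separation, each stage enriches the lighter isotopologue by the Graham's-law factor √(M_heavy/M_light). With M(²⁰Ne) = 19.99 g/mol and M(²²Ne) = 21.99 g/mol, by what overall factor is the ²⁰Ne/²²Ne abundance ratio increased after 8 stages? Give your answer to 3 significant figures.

After 8 stages the ratio has grown by (√(21.99/19.99))^8 = (21.99/19.99)^(8/2).
= 1.10005^4 = 1.46.

1.46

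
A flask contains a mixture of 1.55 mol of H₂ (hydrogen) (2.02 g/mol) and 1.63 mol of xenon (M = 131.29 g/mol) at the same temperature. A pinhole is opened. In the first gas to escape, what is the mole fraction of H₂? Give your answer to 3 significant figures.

Effusion rate of each component ∝ n_i/√M_i (partial pressure × 1/√M).
So x_H₂ in the escaping gas = (n_H₂/√M_H₂) / Σ(n_i/√M_i)
= (1.55/√2.02) / (1.55/√2.02 + 1.63/√131.29) = 1.091/(1.091 + 0.1423) = 0.885.

0.885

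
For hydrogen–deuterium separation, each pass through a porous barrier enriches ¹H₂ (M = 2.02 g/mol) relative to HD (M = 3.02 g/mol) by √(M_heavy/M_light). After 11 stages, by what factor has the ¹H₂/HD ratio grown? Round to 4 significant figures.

The single-stage factor is √(M_heavy/M_light), so 11 stages give [√(3.02/2.02)]^11 = (3.02/2.02)^(11/2).
= 1.49505^(11/2) = 9.133.

9.133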